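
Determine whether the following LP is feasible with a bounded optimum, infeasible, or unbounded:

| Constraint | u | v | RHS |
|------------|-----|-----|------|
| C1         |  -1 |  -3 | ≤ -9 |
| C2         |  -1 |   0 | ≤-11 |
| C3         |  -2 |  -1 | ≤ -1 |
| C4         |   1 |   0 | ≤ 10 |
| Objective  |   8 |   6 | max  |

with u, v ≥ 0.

Infeasible (no feasible solution exists)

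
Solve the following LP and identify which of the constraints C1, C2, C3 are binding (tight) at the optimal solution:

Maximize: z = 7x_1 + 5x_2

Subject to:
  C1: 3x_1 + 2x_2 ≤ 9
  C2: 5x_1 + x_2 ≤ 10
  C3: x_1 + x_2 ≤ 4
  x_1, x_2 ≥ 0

At x_1 = 1, x_2 = 3, compute slack b - a·x for each constraint:
  C1: 9 − 9 = 0  (binding)
  C2: 10 − 8 = 2  (slack)
  C3: 4 − 4 = 0  (binding)

Optimal: x_1 = 1, x_2 = 3
Binding: C1, C3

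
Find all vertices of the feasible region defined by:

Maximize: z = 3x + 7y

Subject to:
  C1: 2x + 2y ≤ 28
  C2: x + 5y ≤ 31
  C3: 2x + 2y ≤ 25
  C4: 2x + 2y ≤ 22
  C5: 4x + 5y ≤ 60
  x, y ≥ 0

(0, 0), (11, 0), (6, 5), (0, 6.2)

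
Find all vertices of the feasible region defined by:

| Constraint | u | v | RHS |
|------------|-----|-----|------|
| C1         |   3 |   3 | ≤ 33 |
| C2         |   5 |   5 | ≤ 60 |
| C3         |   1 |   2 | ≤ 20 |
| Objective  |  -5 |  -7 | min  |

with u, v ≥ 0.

(0, 0), (11, 0), (2, 9), (0, 10)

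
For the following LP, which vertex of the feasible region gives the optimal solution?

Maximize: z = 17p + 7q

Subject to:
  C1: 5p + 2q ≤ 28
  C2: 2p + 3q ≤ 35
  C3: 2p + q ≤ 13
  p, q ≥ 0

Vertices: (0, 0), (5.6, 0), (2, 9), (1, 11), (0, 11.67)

Evaluate the objective at each vertex of the feasible region:
  z(0, 0) = 0
  z(5.6, 0) = 95.2
  z(2, 9) = 97  ←
  z(1, 11) = 94
  z(0, 11.67) = 81.67
The maximum is at p = 2, q = 9.

(2, 9)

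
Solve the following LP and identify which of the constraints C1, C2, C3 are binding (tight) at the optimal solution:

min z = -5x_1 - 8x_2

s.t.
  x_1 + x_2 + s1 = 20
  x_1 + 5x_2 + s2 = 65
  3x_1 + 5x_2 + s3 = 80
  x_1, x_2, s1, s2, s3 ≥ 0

At x_1 = 10, x_2 = 10, compute slack b - a·x for each constraint:
  C1: 20 − 20 = 0  (binding)
  C2: 65 − 60 = 5  (slack)
  C3: 80 − 80 = 0  (binding)

Optimal: x_1 = 10, x_2 = 10
Binding: C1, C3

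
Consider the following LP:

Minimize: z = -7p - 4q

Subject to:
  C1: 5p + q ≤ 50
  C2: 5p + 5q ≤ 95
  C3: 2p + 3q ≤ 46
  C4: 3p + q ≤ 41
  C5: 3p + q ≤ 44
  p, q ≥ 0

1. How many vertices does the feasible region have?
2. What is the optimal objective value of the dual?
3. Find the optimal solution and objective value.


1. 4
2. -96
3. p = 8, q = 10, z = -96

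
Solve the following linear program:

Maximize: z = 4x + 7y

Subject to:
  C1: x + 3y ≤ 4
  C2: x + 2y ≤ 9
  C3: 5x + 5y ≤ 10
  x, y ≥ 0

Evaluate the objective at each vertex of the feasible region:
  z(0, 0) = 0
  z(2, 0) = 8
  z(1, 1) = 11  ←
  z(0, 1.333) = 9.333
The maximum is at x = 1, y = 1.

x = 1, y = 1, z = 11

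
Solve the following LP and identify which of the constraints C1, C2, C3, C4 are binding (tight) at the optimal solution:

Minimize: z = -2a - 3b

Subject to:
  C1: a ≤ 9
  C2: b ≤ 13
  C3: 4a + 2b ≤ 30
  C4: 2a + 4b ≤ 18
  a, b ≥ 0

At a = 7, b = 1, compute slack b - a·x for each constraint:
  C1: 9 − 7 = 2  (slack)
  C2: 13 − 1 = 12  (slack)
  C3: 30 − 30 = 0  (binding)
  C4: 18 − 18 = 0  (binding)

Optimal: a = 7, b = 1
Binding: C3, C4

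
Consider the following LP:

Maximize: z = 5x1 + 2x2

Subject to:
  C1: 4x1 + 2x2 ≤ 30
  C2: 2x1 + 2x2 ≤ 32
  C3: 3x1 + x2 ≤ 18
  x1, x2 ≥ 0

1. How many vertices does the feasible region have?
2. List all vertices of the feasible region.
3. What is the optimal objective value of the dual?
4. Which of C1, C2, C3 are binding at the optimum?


1. 4
2. (0, 0), (6, 0), (3, 9), (0, 15)
3. 33
4. C1, C3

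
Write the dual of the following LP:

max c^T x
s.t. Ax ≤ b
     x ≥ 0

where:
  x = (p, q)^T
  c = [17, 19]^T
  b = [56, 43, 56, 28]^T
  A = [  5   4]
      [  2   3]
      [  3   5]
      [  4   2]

Primal max cᵀx s.t. Ax ≤ b, x ≥ 0  →  Dual min bᵀy s.t. Aᵀy ≥ c, y ≥ 0.

Minimize: z = 56y1 + 43y2 + 56y3 + 28y4

Subject to:
  5y1 + 2y2 + 3y3 + 4y4 ≥ 17
  4y1 + 3y2 + 5y3 + 2y4 ≥ 19
  y1, y2, y3, y4 ≥ 0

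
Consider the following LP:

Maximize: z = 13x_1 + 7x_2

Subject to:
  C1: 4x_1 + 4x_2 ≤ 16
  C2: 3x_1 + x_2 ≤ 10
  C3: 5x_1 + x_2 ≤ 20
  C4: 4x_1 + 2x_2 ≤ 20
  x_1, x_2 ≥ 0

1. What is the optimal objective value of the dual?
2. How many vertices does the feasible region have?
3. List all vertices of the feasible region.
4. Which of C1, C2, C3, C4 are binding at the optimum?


1. 46
2. 4
3. (0, 0), (3.333, 0), (3, 1), (0, 4)
4. C1, C2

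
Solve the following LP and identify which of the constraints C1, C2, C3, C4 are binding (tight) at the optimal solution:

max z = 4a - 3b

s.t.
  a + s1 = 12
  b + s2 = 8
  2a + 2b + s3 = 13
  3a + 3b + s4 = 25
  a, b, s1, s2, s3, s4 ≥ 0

At a = 6.5, b = 0, compute slack b - a·x for each constraint:
  C1: 12 − 6.5 = 5.5  (slack)
  C2: 8 − 0 = 8  (slack)
  C3: 13 − 13 = 0  (binding)
  C4: 25 − 19.5 = 5.5  (slack)

Optimal: a = 6.5, b = 0
Binding: C3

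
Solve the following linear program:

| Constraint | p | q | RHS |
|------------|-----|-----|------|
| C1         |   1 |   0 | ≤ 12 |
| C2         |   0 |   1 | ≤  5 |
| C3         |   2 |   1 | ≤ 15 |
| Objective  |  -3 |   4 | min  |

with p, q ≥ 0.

Evaluate the objective at each vertex of the feasible region:
  z(0, 0) = 0
  z(7.5, 0) = -22.5  ←
  z(5, 5) = 5
  z(0, 5) = 20
The minimum is at p = 7.5, q = 0.

p = 7.5, q = 0, z = -22.5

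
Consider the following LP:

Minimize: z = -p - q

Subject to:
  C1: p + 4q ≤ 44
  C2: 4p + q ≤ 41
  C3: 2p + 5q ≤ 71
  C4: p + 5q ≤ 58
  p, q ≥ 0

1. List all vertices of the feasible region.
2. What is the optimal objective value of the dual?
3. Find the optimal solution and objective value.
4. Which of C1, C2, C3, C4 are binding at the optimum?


1. (0, 0), (10.25, 0), (8, 9), (0, 11)
2. -17
3. p = 8, q = 9, z = -17
4. C1, C2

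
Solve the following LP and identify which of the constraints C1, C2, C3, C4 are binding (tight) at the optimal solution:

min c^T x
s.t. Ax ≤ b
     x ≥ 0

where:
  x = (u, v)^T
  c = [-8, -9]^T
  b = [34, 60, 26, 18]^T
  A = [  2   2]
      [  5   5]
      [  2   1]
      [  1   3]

At u = 9, v = 3, compute slack b - a·x for each constraint:
  C1: 34 − 24 = 10  (slack)
  C2: 60 − 60 = 0  (binding)
  C3: 26 − 21 = 5  (slack)
  C4: 18 − 18 = 0  (binding)

Optimal: u = 9, v = 3
Binding: C2, C4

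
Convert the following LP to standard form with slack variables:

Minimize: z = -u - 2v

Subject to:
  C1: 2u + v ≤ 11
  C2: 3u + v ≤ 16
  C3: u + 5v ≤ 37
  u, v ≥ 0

min z = -u - 2v

s.t.
  2u + v + s1 = 11
  3u + v + s2 = 16
  u + 5v + s3 = 37
  u, v, s1, s2, s3 ≥ 0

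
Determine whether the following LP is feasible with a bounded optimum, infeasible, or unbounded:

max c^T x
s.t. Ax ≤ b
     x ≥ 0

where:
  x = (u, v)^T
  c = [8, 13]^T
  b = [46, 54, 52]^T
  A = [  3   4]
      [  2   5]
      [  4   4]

Feasible with a bounded optimal solution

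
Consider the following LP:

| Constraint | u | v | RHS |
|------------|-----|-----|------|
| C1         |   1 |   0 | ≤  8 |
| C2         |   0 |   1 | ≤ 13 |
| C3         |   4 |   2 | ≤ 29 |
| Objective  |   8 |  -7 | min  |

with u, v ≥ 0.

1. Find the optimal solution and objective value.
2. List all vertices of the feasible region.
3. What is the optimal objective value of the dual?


1. u = 0, v = 13, z = -91
2. (0, 0), (7.25, 0), (0.75, 13), (0, 13)
3. -91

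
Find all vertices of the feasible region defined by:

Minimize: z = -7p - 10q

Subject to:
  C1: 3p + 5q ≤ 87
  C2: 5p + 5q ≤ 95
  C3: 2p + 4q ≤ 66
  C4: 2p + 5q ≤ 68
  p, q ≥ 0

(0, 0), (19, 0), (9, 10), (0, 13.6)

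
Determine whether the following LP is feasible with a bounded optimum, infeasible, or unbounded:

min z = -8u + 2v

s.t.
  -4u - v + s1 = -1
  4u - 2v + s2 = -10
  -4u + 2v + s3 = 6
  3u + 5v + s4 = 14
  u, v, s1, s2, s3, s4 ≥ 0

Infeasible (no feasible solution exists)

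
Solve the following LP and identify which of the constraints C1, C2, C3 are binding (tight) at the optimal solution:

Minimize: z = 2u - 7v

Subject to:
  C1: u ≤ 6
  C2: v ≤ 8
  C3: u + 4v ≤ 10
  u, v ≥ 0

At u = 0, v = 2.5, compute slack b - a·x for each constraint:
  C1: 6 − 0 = 6  (slack)
  C2: 8 − 2.5 = 5.5  (slack)
  C3: 10 − 10 = 0  (binding)

Optimal: u = 0, v = 2.5
Binding: C3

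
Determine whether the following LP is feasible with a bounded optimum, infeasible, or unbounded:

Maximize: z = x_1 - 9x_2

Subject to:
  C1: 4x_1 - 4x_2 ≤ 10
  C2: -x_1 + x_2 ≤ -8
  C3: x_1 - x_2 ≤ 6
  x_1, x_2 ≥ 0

Infeasible (no feasible solution exists)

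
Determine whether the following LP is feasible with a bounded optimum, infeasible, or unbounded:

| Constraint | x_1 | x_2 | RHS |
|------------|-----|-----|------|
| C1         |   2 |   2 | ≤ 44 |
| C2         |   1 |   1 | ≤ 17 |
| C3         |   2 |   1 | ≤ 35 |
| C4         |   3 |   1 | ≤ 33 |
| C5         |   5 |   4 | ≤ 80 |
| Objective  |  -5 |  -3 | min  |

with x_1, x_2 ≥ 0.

Feasible with a bounded optimal solution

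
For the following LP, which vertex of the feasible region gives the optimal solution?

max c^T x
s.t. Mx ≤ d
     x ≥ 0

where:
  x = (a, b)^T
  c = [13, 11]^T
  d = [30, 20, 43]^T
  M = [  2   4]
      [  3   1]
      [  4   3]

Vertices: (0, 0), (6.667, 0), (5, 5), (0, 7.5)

Evaluate the objective at each vertex of the feasible region:
  z(0, 0) = 0
  z(6.667, 0) = 86.67
  z(5, 5) = 120  ←
  z(0, 7.5) = 82.5
The maximum is at a = 5, b = 5.

(5, 5)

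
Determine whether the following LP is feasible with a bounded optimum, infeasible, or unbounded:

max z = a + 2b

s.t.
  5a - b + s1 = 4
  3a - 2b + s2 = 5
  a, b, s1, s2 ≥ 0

Unbounded (objective can increase without bound)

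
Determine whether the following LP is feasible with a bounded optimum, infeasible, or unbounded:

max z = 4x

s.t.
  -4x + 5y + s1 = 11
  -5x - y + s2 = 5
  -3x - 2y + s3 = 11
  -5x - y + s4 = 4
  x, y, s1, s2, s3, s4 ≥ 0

Unbounded (objective can increase without bound)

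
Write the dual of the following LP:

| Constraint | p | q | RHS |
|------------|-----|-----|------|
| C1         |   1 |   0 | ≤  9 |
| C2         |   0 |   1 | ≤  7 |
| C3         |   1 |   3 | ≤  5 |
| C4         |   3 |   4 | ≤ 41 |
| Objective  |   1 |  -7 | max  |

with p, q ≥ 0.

Primal max cᵀx s.t. Ax ≤ b, x ≥ 0  →  Dual min bᵀy s.t. Aᵀy ≥ c, y ≥ 0.

Minimize: z = 9y1 + 7y2 + 5y3 + 41y4

Subject to:
  y1 + y3 + 3y4 ≥ 1
  y2 + 3y3 + 4y4 ≥ -7
  y1, y2, y3, y4 ≥ 0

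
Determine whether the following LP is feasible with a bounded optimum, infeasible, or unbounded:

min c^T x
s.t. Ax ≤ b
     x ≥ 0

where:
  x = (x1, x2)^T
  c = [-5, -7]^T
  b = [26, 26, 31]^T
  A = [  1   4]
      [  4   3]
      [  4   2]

Feasible with a bounded optimal solution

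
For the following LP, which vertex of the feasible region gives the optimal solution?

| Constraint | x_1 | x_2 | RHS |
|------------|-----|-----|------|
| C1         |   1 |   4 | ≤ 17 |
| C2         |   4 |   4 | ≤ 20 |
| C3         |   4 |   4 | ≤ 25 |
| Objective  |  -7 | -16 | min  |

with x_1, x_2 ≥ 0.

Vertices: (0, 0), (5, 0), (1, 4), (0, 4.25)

Evaluate the objective at each vertex of the feasible region:
  z(0, 0) = 0
  z(5, 0) = -35
  z(1, 4) = -71  ←
  z(0, 4.25) = -68
The minimum is at x_1 = 1, x_2 = 4.

(1, 4)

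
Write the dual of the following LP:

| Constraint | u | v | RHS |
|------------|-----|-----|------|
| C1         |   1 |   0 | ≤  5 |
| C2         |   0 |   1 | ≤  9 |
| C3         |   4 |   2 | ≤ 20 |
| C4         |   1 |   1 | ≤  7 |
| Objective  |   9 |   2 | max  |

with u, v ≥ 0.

Primal max cᵀx s.t. Ax ≤ b, x ≥ 0  →  Dual min bᵀy s.t. Aᵀy ≥ c, y ≥ 0.

Minimize: z = 5y1 + 9y2 + 20y3 + 7y4

Subject to:
  y1 + 4y3 + y4 ≥ 9
  y2 + 2y3 + y4 ≥ 2
  y1, y2, y3, y4 ≥ 0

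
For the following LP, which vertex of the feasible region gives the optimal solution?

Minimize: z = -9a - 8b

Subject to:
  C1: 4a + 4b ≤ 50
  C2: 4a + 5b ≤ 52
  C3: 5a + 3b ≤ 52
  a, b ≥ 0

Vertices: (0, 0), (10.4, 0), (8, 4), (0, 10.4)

Evaluate the objective at each vertex of the feasible region:
  z(0, 0) = 0
  z(10.4, 0) = -93.6
  z(8, 4) = -104  ←
  z(0, 10.4) = -83.2
The minimum is at a = 8, b = 4.

(8, 4)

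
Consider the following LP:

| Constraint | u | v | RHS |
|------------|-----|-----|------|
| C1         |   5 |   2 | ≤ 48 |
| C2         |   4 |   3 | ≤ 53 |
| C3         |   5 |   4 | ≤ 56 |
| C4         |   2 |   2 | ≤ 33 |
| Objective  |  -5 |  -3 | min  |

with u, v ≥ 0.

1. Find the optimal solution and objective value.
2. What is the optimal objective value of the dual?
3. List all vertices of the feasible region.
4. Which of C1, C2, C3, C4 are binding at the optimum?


1. u = 8, v = 4, z = -52
2. -52
3. (0, 0), (9.6, 0), (8, 4), (0, 14)
4. C1, C3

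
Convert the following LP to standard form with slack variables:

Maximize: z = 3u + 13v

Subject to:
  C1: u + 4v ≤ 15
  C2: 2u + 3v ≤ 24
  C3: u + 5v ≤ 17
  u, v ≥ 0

max z = 3u + 13v

s.t.
  u + 4v + s1 = 15
  2u + 3v + s2 = 24
  u + 5v + s3 = 17
  u, v, s1, s2, s3 ≥ 0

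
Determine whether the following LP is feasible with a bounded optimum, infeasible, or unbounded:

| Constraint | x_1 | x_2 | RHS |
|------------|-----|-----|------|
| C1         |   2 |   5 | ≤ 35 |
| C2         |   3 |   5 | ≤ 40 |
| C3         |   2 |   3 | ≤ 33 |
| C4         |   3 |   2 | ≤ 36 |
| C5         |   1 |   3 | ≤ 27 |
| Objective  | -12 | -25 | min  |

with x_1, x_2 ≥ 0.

Feasible with a bounded optimal solution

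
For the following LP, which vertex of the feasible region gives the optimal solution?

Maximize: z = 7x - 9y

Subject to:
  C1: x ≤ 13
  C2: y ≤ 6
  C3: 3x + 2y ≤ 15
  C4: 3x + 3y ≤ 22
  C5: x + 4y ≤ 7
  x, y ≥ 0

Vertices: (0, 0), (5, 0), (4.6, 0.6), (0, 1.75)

Evaluate the objective at each vertex of the feasible region:
  z(0, 0) = 0
  z(5, 0) = 35  ←
  z(4.6, 0.6) = 26.8
  z(0, 1.75) = -15.75
The maximum is at x = 5, y = 0.

(5, 0)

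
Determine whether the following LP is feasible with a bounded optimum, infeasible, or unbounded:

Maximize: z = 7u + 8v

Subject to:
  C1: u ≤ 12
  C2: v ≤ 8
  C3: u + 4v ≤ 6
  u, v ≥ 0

Feasible with a bounded optimal solution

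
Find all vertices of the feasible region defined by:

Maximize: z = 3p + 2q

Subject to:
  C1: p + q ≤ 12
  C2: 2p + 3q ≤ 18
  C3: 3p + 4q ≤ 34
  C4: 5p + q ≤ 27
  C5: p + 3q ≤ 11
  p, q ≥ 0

(0, 0), (5.4, 0), (5, 2), (0, 3.667)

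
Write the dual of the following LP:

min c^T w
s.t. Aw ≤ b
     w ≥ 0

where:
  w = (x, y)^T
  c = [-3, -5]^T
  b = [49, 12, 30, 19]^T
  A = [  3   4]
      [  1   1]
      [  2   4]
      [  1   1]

Primal min cᵀx s.t. Ax ≤ b, x ≥ 0  →  Dual max −bᵀy s.t. Aᵀy ≥ −c, y ≥ 0.

Maximize: z = -49y1 - 12y2 - 30y3 - 19y4

Subject to:
  3y1 + y2 + 2y3 + y4 ≥ 3
  4y1 + y2 + 4y3 + y4 ≥ 5
  y1, y2, y3, y4 ≥ 0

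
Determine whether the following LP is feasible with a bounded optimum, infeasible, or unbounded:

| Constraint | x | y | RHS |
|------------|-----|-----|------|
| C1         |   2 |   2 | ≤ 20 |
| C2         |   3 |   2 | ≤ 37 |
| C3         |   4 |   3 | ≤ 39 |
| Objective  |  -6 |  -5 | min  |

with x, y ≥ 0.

Feasible with a bounded optimal solution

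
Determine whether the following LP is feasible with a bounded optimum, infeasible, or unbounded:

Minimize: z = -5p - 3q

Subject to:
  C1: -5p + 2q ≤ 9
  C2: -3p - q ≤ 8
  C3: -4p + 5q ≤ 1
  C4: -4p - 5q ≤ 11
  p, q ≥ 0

Unbounded (objective can decrease without bound)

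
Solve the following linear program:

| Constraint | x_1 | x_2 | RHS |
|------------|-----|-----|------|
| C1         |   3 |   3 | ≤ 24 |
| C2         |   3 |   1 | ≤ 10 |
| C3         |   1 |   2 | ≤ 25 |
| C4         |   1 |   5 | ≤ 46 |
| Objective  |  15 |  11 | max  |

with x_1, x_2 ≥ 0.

Evaluate the objective at each vertex of the feasible region:
  z(0, 0) = 0
  z(3.333, 0) = 50
  z(1, 7) = 92  ←
  z(0, 8) = 88
The maximum is at x_1 = 1, x_2 = 7.

x_1 = 1, x_2 = 7, z = 92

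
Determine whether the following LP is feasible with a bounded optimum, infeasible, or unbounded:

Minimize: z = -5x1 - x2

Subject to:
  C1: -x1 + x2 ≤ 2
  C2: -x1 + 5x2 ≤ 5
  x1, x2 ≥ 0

Unbounded (objective can decrease without bound)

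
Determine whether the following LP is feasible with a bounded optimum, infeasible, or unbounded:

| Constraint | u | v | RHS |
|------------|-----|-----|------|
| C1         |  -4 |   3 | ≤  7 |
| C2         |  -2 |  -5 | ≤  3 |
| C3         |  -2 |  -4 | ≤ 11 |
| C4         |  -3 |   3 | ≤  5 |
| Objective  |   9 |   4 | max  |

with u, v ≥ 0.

Unbounded (objective can increase without bound)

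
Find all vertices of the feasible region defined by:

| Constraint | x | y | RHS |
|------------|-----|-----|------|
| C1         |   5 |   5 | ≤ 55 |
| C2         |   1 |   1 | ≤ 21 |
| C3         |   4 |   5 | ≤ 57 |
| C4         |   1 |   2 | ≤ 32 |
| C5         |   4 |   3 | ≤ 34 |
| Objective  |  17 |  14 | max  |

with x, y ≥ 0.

(0, 0), (8.5, 0), (1, 10), (0, 11)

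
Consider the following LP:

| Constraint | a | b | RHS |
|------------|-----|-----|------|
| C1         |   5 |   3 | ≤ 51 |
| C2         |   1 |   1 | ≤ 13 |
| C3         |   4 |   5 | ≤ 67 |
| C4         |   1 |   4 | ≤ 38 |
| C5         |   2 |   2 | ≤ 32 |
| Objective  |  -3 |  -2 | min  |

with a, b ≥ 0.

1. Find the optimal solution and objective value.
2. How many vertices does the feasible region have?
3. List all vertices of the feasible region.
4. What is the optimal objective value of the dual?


1. a = 6, b = 7, z = -32
2. 5
3. (0, 0), (10.2, 0), (6, 7), (4.667, 8.333), (0, 9.5)
4. -32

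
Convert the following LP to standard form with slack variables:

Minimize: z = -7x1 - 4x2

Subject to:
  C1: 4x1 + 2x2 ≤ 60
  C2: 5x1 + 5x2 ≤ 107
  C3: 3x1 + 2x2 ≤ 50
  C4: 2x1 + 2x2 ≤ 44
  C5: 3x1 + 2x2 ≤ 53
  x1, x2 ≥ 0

min z = -7x1 - 4x2

s.t.
  4x1 + 2x2 + s1 = 60
  5x1 + 5x2 + s2 = 107
  3x1 + 2x2 + s3 = 50
  2x1 + 2x2 + s4 = 44
  3x1 + 2x2 + s5 = 53
  x1, x2, s1, s2, s3, s4, s5 ≥ 0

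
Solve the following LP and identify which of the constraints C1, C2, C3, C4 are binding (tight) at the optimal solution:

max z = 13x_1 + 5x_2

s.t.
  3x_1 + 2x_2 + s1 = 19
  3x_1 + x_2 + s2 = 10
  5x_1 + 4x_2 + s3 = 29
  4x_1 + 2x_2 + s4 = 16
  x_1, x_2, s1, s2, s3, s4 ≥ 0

At x_1 = 2, x_2 = 4, compute slack b - a·x for each constraint:
  C1: 19 − 14 = 5  (slack)
  C2: 10 − 10 = 0  (binding)
  C3: 29 − 26 = 3  (slack)
  C4: 16 − 16 = 0  (binding)

Optimal: x_1 = 2, x_2 = 4
Binding: C2, C4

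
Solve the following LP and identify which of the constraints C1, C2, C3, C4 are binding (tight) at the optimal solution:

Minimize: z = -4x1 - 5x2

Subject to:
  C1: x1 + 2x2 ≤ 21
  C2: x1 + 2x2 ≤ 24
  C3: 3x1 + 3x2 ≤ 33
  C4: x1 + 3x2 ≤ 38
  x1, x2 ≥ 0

At x1 = 1, x2 = 10, compute slack b - a·x for each constraint:
  C1: 21 − 21 = 0  (binding)
  C2: 24 − 21 = 3  (slack)
  C3: 33 − 33 = 0  (binding)
  C4: 38 − 31 = 7  (slack)

Optimal: x1 = 1, x2 = 10
Binding: C1, C3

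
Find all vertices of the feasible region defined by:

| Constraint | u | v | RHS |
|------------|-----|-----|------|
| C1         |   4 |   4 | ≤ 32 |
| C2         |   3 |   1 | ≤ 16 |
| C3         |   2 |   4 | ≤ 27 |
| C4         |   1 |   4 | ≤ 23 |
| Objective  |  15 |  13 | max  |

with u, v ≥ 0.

(0, 0), (5.333, 0), (4, 4), (3, 5), (0, 5.75)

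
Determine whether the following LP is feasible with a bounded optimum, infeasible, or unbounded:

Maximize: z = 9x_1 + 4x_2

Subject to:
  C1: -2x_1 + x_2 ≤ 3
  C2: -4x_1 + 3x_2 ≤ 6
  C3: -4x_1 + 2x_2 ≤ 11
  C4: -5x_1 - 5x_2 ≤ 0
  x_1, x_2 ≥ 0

Unbounded (objective can increase without bound)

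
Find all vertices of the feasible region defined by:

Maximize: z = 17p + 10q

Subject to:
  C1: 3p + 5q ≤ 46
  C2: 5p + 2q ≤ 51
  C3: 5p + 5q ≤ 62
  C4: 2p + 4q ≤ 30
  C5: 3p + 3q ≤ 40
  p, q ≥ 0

(0, 0), (10.2, 0), (9, 3), (0, 7.5)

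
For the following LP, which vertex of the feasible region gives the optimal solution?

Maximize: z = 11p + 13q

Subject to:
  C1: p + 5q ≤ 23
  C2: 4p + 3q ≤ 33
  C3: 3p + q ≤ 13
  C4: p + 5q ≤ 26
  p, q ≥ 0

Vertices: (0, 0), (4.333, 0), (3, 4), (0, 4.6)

Evaluate the objective at each vertex of the feasible region:
  z(0, 0) = 0
  z(4.333, 0) = 47.67
  z(3, 4) = 85  ←
  z(0, 4.6) = 59.8
The maximum is at p = 3, q = 4.

(3, 4)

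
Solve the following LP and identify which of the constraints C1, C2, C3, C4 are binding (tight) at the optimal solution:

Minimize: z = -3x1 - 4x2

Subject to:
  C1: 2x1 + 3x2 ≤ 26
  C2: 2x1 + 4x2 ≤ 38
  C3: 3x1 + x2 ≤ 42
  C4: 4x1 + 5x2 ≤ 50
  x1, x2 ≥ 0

At x1 = 10, x2 = 2, compute slack b - a·x for each constraint:
  C1: 26 − 26 = 0  (binding)
  C2: 38 − 28 = 10  (slack)
  C3: 42 − 32 = 10  (slack)
  C4: 50 − 50 = 0  (binding)

Optimal: x1 = 10, x2 = 2
Binding: C1, C4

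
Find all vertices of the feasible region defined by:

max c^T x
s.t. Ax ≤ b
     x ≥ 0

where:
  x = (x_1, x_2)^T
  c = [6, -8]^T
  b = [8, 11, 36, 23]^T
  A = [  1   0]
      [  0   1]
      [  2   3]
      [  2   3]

(0, 0), (8, 0), (8, 2.333), (0, 7.667)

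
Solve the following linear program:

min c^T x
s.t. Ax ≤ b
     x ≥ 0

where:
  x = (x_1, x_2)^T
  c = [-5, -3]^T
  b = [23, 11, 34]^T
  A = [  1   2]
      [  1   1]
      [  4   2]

Evaluate the objective at each vertex of the feasible region:
  z(0, 0) = 0
  z(8.5, 0) = -42.5
  z(6, 5) = -45  ←
  z(0, 11) = -33
The minimum is at x_1 = 6, x_2 = 5.

x_1 = 6, x_2 = 5, z = -45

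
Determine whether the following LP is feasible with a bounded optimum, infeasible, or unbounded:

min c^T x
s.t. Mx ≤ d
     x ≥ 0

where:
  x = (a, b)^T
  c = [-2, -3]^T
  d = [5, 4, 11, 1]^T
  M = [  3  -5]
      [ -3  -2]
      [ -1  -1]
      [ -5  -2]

Unbounded (objective can decrease without bound)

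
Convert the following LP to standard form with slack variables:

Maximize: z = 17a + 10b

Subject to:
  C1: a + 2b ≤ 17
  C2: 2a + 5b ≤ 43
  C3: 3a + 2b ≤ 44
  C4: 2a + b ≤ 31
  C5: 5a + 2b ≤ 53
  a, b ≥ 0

max z = 17a + 10b

s.t.
  a + 2b + s1 = 17
  2a + 5b + s2 = 43
  3a + 2b + s3 = 44
  2a + b + s4 = 31
  5a + 2b + s5 = 53
  a, b, s1, s2, s3, s4, s5 ≥ 0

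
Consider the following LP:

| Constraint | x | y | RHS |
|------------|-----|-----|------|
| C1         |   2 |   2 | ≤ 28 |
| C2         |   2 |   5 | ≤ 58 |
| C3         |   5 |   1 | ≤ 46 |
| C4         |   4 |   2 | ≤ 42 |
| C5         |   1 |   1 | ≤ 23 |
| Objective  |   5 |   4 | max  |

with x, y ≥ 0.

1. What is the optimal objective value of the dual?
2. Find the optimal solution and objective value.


1. 63
2. x = 7, y = 7, z = 63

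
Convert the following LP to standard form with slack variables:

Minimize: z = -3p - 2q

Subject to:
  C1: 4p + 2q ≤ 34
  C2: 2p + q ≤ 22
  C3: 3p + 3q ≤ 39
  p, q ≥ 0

min z = -3p - 2q

s.t.
  4p + 2q + s1 = 34
  2p + q + s2 = 22
  3p + 3q + s3 = 39
  p, q, s1, s2, s3 ≥ 0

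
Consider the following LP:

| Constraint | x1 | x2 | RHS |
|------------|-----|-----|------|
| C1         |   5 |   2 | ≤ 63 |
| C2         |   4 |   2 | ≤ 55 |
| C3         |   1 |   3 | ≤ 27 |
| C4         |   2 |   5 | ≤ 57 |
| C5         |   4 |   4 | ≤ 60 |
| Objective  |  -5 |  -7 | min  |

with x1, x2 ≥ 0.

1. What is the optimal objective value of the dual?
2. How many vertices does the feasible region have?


1. -87
2. 5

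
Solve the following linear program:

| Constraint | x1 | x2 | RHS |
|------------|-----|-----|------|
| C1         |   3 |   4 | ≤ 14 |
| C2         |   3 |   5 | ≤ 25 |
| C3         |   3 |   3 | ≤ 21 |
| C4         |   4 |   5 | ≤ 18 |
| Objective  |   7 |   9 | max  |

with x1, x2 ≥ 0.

Evaluate the objective at each vertex of the feasible region:
  z(0, 0) = 0
  z(4.5, 0) = 31.5
  z(2, 2) = 32  ←
  z(0, 3.5) = 31.5
The maximum is at x1 = 2, x2 = 2.

x1 = 2, x2 = 2, z = 32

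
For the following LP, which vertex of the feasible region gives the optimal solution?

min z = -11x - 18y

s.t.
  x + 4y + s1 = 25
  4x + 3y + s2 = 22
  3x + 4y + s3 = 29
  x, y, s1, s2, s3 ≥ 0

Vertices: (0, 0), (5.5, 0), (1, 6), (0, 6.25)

Evaluate the objective at each vertex of the feasible region:
  z(0, 0) = 0
  z(5.5, 0) = -60.5
  z(1, 6) = -119  ←
  z(0, 6.25) = -112.5
The minimum is at x = 1, y = 6.

(1, 6)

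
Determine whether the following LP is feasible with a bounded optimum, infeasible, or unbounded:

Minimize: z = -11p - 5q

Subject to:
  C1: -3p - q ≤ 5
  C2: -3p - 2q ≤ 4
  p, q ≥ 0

Unbounded (objective can decrease without bound)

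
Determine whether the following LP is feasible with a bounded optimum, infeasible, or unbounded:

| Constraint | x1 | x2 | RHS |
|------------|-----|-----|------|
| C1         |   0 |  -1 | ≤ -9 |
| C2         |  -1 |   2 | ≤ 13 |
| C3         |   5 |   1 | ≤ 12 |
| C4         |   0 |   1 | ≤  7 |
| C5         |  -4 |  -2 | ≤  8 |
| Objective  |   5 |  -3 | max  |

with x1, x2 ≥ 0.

Infeasible (no feasible solution exists)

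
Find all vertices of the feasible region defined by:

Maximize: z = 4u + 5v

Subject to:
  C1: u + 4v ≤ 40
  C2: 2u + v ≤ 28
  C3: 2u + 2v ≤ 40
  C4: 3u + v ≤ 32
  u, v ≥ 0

(0, 0), (10.67, 0), (8, 8), (0, 10)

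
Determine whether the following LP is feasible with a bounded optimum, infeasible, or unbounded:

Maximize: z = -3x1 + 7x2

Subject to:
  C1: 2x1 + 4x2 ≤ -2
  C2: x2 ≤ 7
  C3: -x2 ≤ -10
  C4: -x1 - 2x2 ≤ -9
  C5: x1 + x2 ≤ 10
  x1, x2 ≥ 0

Infeasible (no feasible solution exists)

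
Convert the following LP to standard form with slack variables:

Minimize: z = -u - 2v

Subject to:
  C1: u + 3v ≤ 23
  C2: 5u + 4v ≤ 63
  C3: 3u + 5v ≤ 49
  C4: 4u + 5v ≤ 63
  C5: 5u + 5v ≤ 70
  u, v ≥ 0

min z = -u - 2v

s.t.
  u + 3v + s1 = 23
  5u + 4v + s2 = 63
  3u + 5v + s3 = 49
  4u + 5v + s4 = 63
  5u + 5v + s5 = 70
  u, v, s1, s2, s3, s4, s5 ≥ 0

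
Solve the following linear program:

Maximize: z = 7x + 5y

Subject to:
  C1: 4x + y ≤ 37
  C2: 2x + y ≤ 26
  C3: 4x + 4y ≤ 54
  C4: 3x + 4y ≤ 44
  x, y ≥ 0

Evaluate the objective at each vertex of the feasible region:
  z(0, 0) = 0
  z(9.25, 0) = 64.75
  z(8, 5) = 81  ←
  z(0, 11) = 55
The maximum is at x = 8, y = 5.

x = 8, y = 5, z = 81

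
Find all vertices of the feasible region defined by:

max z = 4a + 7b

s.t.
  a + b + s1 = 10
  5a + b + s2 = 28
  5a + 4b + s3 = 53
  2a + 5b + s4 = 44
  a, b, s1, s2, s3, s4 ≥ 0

(0, 0), (5.6, 0), (4.5, 5.5), (2, 8), (0, 8.8)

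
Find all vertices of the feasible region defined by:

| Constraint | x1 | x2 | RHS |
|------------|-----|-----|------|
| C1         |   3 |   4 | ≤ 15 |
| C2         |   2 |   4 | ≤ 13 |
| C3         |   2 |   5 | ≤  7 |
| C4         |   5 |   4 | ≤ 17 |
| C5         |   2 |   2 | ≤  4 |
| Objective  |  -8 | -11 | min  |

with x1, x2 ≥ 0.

(0, 0), (2, 0), (1, 1), (0, 1.4)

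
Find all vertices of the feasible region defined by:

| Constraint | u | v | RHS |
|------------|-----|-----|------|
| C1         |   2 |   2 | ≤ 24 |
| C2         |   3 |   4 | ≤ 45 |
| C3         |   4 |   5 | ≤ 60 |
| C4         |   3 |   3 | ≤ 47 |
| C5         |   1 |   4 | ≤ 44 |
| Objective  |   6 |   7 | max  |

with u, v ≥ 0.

(0, 0), (12, 0), (3, 9), (0.5, 10.88), (0, 11)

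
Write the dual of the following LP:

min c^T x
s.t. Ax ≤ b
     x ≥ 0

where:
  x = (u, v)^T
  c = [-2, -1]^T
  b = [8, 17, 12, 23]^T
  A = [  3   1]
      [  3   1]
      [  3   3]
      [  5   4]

Primal min cᵀx s.t. Ax ≤ b, x ≥ 0  →  Dual max −bᵀy s.t. Aᵀy ≥ −c, y ≥ 0.

Maximize: z = -8y1 - 17y2 - 12y3 - 23y4

Subject to:
  3y1 + 3y2 + 3y3 + 5y4 ≥ 2
  y1 + y2 + 3y3 + 4y4 ≥ 1
  y1, y2, y3, y4 ≥ 0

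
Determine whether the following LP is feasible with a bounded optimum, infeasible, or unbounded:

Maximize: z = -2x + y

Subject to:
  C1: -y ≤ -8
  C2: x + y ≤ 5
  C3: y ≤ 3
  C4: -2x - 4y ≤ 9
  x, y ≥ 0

Infeasible (no feasible solution exists)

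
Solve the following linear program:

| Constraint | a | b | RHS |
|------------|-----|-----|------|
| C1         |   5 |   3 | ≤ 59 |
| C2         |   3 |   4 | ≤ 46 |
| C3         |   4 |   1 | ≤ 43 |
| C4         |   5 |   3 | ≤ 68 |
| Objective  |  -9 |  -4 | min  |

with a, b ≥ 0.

Evaluate the objective at each vertex of the feasible region:
  z(0, 0) = 0
  z(10.75, 0) = -96.75
  z(10, 3) = -102  ←
  z(8.909, 4.818) = -99.45
  z(0, 11.5) = -46
The minimum is at a = 10, b = 3.

a = 10, b = 3, z = -102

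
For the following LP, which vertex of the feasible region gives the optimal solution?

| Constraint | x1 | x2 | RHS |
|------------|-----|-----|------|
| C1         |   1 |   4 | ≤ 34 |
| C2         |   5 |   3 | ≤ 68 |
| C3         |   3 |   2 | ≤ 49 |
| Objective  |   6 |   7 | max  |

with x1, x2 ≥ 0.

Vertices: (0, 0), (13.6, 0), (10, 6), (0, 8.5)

Evaluate the objective at each vertex of the feasible region:
  z(0, 0) = 0
  z(13.6, 0) = 81.6
  z(10, 6) = 102  ←
  z(0, 8.5) = 59.5
The maximum is at x1 = 10, x2 = 6.

(10, 6)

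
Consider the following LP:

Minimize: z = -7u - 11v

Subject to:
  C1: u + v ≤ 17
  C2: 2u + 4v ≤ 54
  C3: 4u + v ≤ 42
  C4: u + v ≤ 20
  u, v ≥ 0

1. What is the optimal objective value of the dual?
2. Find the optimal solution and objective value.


1. -159
2. u = 7, v = 10, z = -159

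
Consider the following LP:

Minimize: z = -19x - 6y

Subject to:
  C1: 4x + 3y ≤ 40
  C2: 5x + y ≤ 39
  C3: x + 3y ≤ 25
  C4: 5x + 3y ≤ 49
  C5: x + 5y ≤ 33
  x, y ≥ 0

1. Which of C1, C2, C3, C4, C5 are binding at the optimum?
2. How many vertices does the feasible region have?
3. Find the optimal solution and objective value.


1. C1, C2
2. 5
3. x = 7, y = 4, z = -157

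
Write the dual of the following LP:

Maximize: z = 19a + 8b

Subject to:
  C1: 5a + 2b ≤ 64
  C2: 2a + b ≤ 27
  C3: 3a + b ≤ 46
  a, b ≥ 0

Primal max cᵀx s.t. Ax ≤ b, x ≥ 0  →  Dual min bᵀy s.t. Aᵀy ≥ c, y ≥ 0.

Minimize: z = 64y1 + 27y2 + 46y3

Subject to:
  5y1 + 2y2 + 3y3 ≥ 19
  2y1 + y2 + y3 ≥ 8
  y1, y2, y3 ≥ 0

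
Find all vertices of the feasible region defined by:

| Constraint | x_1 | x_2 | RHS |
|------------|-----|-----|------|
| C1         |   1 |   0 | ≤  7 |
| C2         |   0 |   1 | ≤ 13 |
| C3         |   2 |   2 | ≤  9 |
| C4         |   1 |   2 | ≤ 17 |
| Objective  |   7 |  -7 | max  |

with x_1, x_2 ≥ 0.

(0, 0), (4.5, 0), (0, 4.5)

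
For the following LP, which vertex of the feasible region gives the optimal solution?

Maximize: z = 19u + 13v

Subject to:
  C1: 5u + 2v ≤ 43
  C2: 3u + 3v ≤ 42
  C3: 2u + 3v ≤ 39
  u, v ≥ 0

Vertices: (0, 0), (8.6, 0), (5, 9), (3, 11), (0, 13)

Evaluate the objective at each vertex of the feasible region:
  z(0, 0) = 0
  z(8.6, 0) = 163.4
  z(5, 9) = 212  ←
  z(3, 11) = 200
  z(0, 13) = 169
The maximum is at u = 5, v = 9.

(5, 9)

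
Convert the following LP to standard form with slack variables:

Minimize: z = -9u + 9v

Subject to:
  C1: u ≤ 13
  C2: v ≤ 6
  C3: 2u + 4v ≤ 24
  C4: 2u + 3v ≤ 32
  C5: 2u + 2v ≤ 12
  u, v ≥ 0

min z = -9u + 9v

s.t.
  u + s1 = 13
  v + s2 = 6
  2u + 4v + s3 = 24
  2u + 3v + s4 = 32
  2u + 2v + s5 = 12
  u, v, s1, s2, s3, s4, s5 ≥ 0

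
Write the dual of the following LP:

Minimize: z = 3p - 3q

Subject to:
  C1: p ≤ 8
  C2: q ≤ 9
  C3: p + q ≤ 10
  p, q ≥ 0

Primal min cᵀx s.t. Ax ≤ b, x ≥ 0  →  Dual max −bᵀy s.t. Aᵀy ≥ −c, y ≥ 0.

Maximize: z = -8y1 - 9y2 - 10y3

Subject to:
  y1 + y3 ≥ -3
  y2 + y3 ≥ 3
  y1, y2, y3 ≥ 0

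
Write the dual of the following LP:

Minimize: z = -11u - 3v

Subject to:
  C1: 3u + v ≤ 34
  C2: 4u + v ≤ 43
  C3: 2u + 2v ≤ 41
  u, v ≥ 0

Primal min cᵀx s.t. Ax ≤ b, x ≥ 0  →  Dual max −bᵀy s.t. Aᵀy ≥ −c, y ≥ 0.

Maximize: z = -34y1 - 43y2 - 41y3

Subject to:
  3y1 + 4y2 + 2y3 ≥ 11
  y1 + y2 + 2y3 ≥ 3
  y1, y2, y3 ≥ 0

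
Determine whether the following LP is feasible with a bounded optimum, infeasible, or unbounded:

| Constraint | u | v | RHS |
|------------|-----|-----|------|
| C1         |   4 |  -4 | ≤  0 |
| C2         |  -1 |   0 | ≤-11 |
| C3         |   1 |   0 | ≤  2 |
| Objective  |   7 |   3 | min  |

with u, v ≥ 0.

Infeasible (no feasible solution exists)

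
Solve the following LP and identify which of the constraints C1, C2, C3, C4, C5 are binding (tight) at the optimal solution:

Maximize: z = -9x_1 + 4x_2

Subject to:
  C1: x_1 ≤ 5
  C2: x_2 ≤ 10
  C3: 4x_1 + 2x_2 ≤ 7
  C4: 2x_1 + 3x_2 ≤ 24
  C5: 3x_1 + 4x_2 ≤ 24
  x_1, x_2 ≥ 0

At x_1 = 0, x_2 = 3.5, compute slack b - a·x for each constraint:
  C1: 5 − 0 = 5  (slack)
  C2: 10 − 3.5 = 6.5  (slack)
  C3: 7 − 7 = 0  (binding)
  C4: 24 − 10.5 = 13.5  (slack)
  C5: 24 − 14 = 10  (slack)

Optimal: x_1 = 0, x_2 = 3.5
Binding: C3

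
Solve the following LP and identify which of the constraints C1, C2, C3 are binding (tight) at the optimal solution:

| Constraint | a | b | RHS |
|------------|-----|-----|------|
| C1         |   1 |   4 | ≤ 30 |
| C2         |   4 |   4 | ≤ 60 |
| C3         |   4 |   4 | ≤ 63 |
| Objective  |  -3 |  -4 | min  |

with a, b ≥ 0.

At a = 10, b = 5, compute slack b - a·x for each constraint:
  C1: 30 − 30 = 0  (binding)
  C2: 60 − 60 = 0  (binding)
  C3: 63 − 60 = 3  (slack)

Optimal: a = 10, b = 5
Binding: C1, C2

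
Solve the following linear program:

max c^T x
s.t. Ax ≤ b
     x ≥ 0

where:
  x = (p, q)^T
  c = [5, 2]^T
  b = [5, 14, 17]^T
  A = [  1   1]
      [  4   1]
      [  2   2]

Evaluate the objective at each vertex of the feasible region:
  z(0, 0) = 0
  z(3.5, 0) = 17.5
  z(3, 2) = 19  ←
  z(0, 5) = 10
The maximum is at p = 3, q = 2.

p = 3, q = 2, z = 19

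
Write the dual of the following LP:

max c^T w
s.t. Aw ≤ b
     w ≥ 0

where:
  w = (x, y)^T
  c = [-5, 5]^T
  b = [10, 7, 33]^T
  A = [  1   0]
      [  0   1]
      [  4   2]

Primal max cᵀx s.t. Ax ≤ b, x ≥ 0  →  Dual min bᵀy s.t. Aᵀy ≥ c, y ≥ 0.

Minimize: z = 10y1 + 7y2 + 33y3

Subject to:
  y1 + 4y3 ≥ -5
  y2 + 2y3 ≥ 5
  y1, y2, y3 ≥ 0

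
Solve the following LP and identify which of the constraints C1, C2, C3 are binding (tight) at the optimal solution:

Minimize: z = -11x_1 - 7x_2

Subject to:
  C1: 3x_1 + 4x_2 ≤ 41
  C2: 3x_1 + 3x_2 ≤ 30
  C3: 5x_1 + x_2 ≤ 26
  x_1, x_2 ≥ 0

At x_1 = 4, x_2 = 6, compute slack b - a·x for each constraint:
  C1: 41 − 36 = 5  (slack)
  C2: 30 − 30 = 0  (binding)
  C3: 26 − 26 = 0  (binding)

Optimal: x_1 = 4, x_2 = 6
Binding: C2, C3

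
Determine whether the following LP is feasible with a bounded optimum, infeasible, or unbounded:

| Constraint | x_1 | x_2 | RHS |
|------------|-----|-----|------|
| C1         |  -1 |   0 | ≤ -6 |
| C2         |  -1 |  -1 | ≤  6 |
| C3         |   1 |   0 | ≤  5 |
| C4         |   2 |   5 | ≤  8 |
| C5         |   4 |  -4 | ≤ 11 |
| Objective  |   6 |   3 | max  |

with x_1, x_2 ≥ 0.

Infeasible (no feasible solution exists)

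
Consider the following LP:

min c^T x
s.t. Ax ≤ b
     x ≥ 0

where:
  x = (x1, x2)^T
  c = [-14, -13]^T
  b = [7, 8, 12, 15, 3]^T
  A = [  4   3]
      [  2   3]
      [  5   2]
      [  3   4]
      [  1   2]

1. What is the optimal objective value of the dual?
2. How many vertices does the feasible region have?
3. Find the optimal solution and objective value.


1. -27
2. 4
3. x1 = 1, x2 = 1, z = -27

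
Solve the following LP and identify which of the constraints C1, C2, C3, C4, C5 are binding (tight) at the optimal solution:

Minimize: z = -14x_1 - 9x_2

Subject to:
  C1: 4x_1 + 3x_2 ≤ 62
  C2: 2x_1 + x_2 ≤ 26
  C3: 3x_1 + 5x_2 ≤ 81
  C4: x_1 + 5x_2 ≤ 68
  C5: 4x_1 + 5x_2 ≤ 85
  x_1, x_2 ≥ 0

At x_1 = 8, x_2 = 10, compute slack b - a·x for each constraint:
  C1: 62 − 62 = 0  (binding)
  C2: 26 − 26 = 0  (binding)
  C3: 81 − 74 = 7  (slack)
  C4: 68 − 58 = 10  (slack)
  C5: 85 − 82 = 3  (slack)

Optimal: x_1 = 8, x_2 = 10
Binding: C1, C2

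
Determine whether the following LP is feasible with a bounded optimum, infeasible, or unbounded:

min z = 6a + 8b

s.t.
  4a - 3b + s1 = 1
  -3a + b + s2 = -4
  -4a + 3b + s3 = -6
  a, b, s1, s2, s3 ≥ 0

Infeasible (no feasible solution exists)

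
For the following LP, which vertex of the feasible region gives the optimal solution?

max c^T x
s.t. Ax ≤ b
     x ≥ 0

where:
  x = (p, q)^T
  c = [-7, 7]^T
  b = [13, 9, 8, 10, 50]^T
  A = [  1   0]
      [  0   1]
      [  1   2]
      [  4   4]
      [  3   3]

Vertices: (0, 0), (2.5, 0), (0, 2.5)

Evaluate the objective at each vertex of the feasible region:
  z(0, 0) = 0
  z(2.5, 0) = -17.5
  z(0, 2.5) = 17.5  ←
The maximum is at p = 0, q = 2.5.

(0, 2.5)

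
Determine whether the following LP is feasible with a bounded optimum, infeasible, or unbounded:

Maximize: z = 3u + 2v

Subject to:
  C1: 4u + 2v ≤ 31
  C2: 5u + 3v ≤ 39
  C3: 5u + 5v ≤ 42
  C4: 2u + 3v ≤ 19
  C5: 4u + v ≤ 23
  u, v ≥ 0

Feasible with a bounded optimal solution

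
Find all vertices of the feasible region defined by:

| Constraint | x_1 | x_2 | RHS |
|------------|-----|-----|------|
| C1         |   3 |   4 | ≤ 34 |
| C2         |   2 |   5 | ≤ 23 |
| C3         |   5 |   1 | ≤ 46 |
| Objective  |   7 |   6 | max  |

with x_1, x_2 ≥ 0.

(0, 0), (9.2, 0), (9, 1), (0, 4.6)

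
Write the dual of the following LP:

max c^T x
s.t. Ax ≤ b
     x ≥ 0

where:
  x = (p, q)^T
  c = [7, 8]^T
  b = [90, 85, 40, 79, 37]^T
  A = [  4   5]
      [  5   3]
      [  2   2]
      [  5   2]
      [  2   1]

Primal max cᵀx s.t. Ax ≤ b, x ≥ 0  →  Dual min bᵀy s.t. Aᵀy ≥ c, y ≥ 0.

Minimize: z = 90y1 + 85y2 + 40y3 + 79y4 + 37y5

Subject to:
  4y1 + 5y2 + 2y3 + 5y4 + 2y5 ≥ 7
  5y1 + 3y2 + 2y3 + 2y4 + y5 ≥ 8
  y1, y2, y3, y4, y5 ≥ 0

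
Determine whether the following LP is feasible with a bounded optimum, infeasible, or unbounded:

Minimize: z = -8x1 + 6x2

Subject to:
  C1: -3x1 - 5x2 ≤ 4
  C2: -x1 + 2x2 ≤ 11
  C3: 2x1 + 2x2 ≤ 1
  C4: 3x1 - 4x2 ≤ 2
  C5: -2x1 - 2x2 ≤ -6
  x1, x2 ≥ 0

Infeasible (no feasible solution exists)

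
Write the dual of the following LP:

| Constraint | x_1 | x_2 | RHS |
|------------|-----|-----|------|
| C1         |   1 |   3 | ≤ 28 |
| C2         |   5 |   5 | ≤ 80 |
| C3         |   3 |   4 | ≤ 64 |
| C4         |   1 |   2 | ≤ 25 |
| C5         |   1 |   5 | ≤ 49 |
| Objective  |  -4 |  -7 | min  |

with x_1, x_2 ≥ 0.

Primal min cᵀx s.t. Ax ≤ b, x ≥ 0  →  Dual max −bᵀy s.t. Aᵀy ≥ −c, y ≥ 0.

Maximize: z = -28y1 - 80y2 - 64y3 - 25y4 - 49y5

Subject to:
  y1 + 5y2 + 3y3 + y4 + y5 ≥ 4
  3y1 + 5y2 + 4y3 + 2y4 + 5y5 ≥ 7
  y1, y2, y3, y4, y5 ≥ 0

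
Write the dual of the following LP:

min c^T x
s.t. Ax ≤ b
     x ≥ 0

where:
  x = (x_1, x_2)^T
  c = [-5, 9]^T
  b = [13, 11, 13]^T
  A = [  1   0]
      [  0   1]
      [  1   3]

Primal min cᵀx s.t. Ax ≤ b, x ≥ 0  →  Dual max −bᵀy s.t. Aᵀy ≥ −c, y ≥ 0.

Maximize: z = -13y1 - 11y2 - 13y3

Subject to:
  y1 + y3 ≥ 5
  y2 + 3y3 ≥ -9
  y1, y2, y3 ≥ 0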